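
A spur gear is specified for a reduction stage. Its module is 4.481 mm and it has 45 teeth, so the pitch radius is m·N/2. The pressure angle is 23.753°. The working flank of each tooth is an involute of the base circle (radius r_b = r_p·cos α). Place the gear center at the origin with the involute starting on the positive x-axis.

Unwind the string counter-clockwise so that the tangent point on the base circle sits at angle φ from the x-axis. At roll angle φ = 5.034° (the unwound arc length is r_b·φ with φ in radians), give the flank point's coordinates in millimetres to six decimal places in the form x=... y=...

x=92.637357 y=0.020846

pitch radius r_p = m·N/2 = 4.481·45/2 = 100.822500
base radius r_b = r_p·cos α = 100.822500·cos 23.753° = 92.281865
roll angle φ = 5.034° = 0.08785987 rad
x = r_b·(cos φ + φ·sin φ) = 92.281865·(0.99614280 + 0.08785987·0.08774688) = 92.637357
y = r_b·(sin φ − φ·cos φ) = 92.281865·(0.08774688 − 0.08785987·0.99614280) = 0.020846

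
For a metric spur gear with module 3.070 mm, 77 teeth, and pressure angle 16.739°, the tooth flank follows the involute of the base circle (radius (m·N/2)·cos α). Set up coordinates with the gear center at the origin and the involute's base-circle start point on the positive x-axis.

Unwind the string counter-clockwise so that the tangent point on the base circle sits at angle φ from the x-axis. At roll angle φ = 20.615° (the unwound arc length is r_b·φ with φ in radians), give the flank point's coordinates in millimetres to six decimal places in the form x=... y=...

x=120.277610 y=1.734697

pitch radius r_p = m·N/2 = 3.070·77/2 = 118.195000
base radius r_b = r_p·cos α = 118.195000·cos 16.739° = 113.186685
roll angle φ = 20.615° = 0.35979963 rad
x = r_b·(cos φ + φ·sin φ) = 113.186685·(0.93596739 + 0.35979963·0.35208670) = 120.277610
y = r_b·(sin φ − φ·cos φ) = 113.186685·(0.35208670 − 0.35979963·0.93596739) = 1.734697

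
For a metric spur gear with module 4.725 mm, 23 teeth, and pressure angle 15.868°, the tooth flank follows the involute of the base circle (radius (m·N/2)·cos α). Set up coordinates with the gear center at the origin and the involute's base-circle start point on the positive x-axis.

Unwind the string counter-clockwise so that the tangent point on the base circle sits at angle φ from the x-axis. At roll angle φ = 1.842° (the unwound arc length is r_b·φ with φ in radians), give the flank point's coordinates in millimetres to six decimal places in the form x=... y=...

x=52.293928 y=0.000579

pitch radius r_p = m·N/2 = 4.725·23/2 = 54.337500
base radius r_b = r_p·cos α = 54.337500·cos 15.868° = 52.266924
roll angle φ = 1.842° = 0.03214896 rad
x = r_b·(cos φ + φ·sin φ) = 52.266924·(0.99948327 + 0.03214896·0.03214343) = 52.293928
y = r_b·(sin φ − φ·cos φ) = 52.266924·(0.03214343 − 0.03214896·0.99948327) = 0.000579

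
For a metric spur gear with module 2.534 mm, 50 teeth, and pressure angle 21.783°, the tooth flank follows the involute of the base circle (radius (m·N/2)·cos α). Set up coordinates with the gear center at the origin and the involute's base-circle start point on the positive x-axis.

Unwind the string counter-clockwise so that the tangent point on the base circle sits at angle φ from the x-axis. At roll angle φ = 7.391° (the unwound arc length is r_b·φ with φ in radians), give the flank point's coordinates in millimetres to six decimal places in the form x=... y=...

x=59.313966 y=0.042021

pitch radius r_p = m·N/2 = 2.534·50/2 = 63.350000
base radius r_b = r_p·cos α = 63.350000·cos 21.783° = 58.826555
roll angle φ = 7.391° = 0.12899729 rad
x = r_b·(cos φ + φ·sin φ) = 58.826555·(0.99169138 + 0.12899729·0.12863982) = 59.313966
y = r_b·(sin φ − φ·cos φ) = 58.826555·(0.12863982 − 0.12899729·0.99169138) = 0.042021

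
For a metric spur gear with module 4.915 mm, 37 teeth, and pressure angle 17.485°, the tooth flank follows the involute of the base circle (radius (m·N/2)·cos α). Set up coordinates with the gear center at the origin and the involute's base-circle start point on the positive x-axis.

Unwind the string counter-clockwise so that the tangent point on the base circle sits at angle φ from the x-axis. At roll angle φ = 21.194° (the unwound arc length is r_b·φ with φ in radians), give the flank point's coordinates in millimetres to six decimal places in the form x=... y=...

x=92.458192 y=1.443265

pitch radius r_p = m·N/2 = 4.915·37/2 = 90.927500
base radius r_b = r_p·cos α = 90.927500·cos 17.485° = 86.726253
roll angle φ = 21.194° = 0.36990508 rad
x = r_b·(cos φ + φ·sin φ) = 86.726253·(0.93236167 + 0.36990508·0.36152694) = 92.458192
y = r_b·(sin φ − φ·cos φ) = 86.726253·(0.36152694 − 0.36990508·0.93236167) = 1.443265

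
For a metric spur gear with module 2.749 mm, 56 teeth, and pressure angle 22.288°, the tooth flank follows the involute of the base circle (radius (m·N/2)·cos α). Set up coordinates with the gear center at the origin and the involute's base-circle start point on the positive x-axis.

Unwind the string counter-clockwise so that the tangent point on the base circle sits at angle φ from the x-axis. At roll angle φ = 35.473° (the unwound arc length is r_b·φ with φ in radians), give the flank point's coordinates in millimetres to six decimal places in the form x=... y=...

x=83.590849 y=5.420954

pitch radius r_p = m·N/2 = 2.749·56/2 = 76.972000
base radius r_b = r_p·cos α = 76.972000·cos 22.288° = 71.221358
roll angle φ = 35.473° = 0.61912065 rad
x = r_b·(cos φ + φ·sin φ) = 71.221358·(0.81438908 + 0.61912065·0.58031925) = 83.590849
y = r_b·(sin φ − φ·cos φ) = 71.221358·(0.58031925 − 0.61912065·0.81438908) = 5.420954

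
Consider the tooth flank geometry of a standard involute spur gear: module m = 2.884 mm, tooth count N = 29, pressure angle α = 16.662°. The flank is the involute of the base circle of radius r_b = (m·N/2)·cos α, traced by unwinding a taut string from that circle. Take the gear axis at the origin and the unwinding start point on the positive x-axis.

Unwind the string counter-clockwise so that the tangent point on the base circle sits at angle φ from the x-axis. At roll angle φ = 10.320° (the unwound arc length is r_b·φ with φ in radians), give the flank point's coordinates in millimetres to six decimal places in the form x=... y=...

pitch radius r_p = m·N/2 = 2.884·29/2 = 41.818000
base radius r_b = r_p·cos α = 41.818000·cos 16.662° = 40.062182
roll angle φ = 10.320° = 0.18011798 rad
x = r_b·(cos φ + φ·sin φ) = 40.062182·(0.98382256 + 0.18011798·0.17914564) = 40.706779
y = r_b·(sin φ − φ·cos φ) = 40.062182·(0.17914564 − 0.18011798·0.98382256) = 0.077781

x=40.706779 y=0.077781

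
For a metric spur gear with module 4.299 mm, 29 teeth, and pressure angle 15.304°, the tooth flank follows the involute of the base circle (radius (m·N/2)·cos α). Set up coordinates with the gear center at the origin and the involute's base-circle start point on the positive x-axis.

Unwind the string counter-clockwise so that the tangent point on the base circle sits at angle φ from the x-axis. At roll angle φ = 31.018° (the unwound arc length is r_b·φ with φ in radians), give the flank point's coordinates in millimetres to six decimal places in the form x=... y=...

pitch radius r_p = m·N/2 = 4.299·29/2 = 62.335500
base radius r_b = r_p·cos α = 62.335500·cos 15.304° = 60.125020
roll angle φ = 31.018° = 0.54136623 rad
x = r_b·(cos φ + φ·sin φ) = 60.125020·(0.85700545 + 0.54136623·0.51530734) = 68.300547
y = r_b·(sin φ − φ·cos φ) = 60.125020·(0.51530734 − 0.54136623·0.85700545) = 3.087632

x=68.300547 y=3.087632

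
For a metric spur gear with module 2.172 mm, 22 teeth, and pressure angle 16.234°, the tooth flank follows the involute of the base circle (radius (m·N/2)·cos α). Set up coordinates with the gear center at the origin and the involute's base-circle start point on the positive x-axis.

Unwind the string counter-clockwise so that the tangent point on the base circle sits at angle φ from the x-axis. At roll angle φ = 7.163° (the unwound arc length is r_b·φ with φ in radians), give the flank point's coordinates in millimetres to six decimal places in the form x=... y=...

pitch radius r_p = m·N/2 = 2.172·22/2 = 23.892000
base radius r_b = r_p·cos α = 23.892000·cos 16.234° = 22.939377
roll angle φ = 7.163° = 0.12501793 rad
x = r_b·(cos φ + φ·sin φ) = 22.939377·(0.99219543 + 0.12501793·0.12469253) = 23.117943
y = r_b·(sin φ − φ·cos φ) = 22.939377·(0.12469253 − 0.12501793·0.99219543) = 0.014918

x=23.117943 y=0.014918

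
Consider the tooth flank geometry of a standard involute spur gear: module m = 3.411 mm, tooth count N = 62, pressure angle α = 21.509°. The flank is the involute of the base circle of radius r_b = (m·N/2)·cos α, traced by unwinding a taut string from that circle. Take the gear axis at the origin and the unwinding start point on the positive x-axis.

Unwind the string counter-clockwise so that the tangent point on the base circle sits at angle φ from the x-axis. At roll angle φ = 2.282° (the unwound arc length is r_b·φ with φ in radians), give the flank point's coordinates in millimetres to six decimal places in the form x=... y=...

x=98.455192 y=0.002071

pitch radius r_p = m·N/2 = 3.411·62/2 = 105.741000
base radius r_b = r_p·cos α = 105.741000·cos 21.509° = 98.377195
roll angle φ = 2.282° = 0.03982841 rad
x = r_b·(cos φ + φ·sin φ) = 98.377195·(0.99920695 + 0.03982841·0.03981788) = 98.455192
y = r_b·(sin φ − φ·cos φ) = 98.377195·(0.03981788 − 0.03982841·0.99920695) = 0.002071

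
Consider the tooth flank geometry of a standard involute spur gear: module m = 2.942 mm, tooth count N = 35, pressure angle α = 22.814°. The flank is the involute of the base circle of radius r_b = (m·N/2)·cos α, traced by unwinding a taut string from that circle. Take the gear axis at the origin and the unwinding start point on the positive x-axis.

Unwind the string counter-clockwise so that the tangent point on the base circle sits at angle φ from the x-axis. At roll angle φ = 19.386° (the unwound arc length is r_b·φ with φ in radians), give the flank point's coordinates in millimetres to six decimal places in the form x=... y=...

x=50.096458 y=0.605756

pitch radius r_p = m·N/2 = 2.942·35/2 = 51.485000
base radius r_b = r_p·cos α = 51.485000·cos 22.814° = 47.457248
roll angle φ = 19.386° = 0.33834953 rad
x = r_b·(cos φ + φ·sin φ) = 47.457248·(0.94330379 + 0.33834953·0.33193065) = 50.096458
y = r_b·(sin φ − φ·cos φ) = 47.457248·(0.33193065 − 0.33834953·0.94330379) = 0.605756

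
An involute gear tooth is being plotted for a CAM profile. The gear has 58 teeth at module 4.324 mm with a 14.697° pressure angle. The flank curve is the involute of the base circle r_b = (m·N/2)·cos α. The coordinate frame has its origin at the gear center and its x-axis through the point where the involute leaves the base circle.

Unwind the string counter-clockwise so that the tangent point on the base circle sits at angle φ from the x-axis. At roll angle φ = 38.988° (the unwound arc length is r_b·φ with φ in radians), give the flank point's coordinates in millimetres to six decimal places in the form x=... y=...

pitch radius r_p = m·N/2 = 4.324·58/2 = 125.396000
base radius r_b = r_p·cos α = 125.396000·cos 14.697° = 121.293173
roll angle φ = 38.988° = 0.68046897 rad
x = r_b·(cos φ + φ·sin φ) = 121.293173·(0.77727775 + 0.68046897·0.62915761) = 146.206788
y = r_b·(sin φ − φ·cos φ) = 121.293173·(0.62915761 − 0.68046897·0.77727775) = 12.158940

x=146.206788 y=12.158940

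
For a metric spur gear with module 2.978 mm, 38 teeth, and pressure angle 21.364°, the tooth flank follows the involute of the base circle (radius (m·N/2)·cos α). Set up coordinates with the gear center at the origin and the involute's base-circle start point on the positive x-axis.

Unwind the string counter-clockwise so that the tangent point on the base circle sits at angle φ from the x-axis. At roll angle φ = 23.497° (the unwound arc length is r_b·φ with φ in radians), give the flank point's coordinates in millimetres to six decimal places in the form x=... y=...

pitch radius r_p = m·N/2 = 2.978·38/2 = 56.582000
base radius r_b = r_p·cos α = 56.582000·cos 21.364° = 52.693962
roll angle φ = 23.497° = 0.41010001 rad
x = r_b·(cos φ + φ·sin φ) = 52.693962·(0.91708095 + 0.41010001·0.39870105) = 56.940476
y = r_b·(sin φ − φ·cos φ) = 52.693962·(0.39870105 − 0.41010001·0.91708095) = 1.191207

x=56.940476 y=1.191207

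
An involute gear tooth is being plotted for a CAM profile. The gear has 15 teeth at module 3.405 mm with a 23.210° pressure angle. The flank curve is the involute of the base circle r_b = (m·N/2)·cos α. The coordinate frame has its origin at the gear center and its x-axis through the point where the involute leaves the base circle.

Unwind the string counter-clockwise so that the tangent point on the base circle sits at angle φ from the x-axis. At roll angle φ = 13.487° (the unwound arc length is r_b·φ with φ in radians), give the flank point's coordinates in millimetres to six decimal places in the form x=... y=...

x=24.111933 y=0.101478

pitch radius r_p = m·N/2 = 3.405·15/2 = 25.537500
base radius r_b = r_p·cos α = 25.537500·cos 23.210° = 23.470663
roll angle φ = 13.487° = 0.23539256 rad
x = r_b·(cos φ + φ·sin φ) = 23.470663·(0.97242286 + 0.23539256·0.23322473) = 24.111933
y = r_b·(sin φ − φ·cos φ) = 23.470663·(0.23322473 − 0.23539256·0.97242286) = 0.101478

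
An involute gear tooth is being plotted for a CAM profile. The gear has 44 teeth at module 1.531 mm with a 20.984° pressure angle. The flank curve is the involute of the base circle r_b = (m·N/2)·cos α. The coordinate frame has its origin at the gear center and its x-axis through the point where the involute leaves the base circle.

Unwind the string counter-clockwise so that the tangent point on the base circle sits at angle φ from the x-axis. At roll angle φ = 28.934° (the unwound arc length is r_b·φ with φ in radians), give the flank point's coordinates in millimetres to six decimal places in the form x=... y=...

pitch radius r_p = m·N/2 = 1.531·44/2 = 33.682000
base radius r_b = r_p·cos α = 33.682000·cos 20.984° = 31.448225
roll angle φ = 28.934° = 0.50499357 rad
x = r_b·(cos φ + φ·sin φ) = 31.448225·(0.87517759 + 0.50499357·0.48380181) = 35.206112
y = r_b·(sin φ − φ·cos φ) = 31.448225·(0.48380181 − 0.50499357·0.87517759) = 1.315881

x=35.206112 y=1.315881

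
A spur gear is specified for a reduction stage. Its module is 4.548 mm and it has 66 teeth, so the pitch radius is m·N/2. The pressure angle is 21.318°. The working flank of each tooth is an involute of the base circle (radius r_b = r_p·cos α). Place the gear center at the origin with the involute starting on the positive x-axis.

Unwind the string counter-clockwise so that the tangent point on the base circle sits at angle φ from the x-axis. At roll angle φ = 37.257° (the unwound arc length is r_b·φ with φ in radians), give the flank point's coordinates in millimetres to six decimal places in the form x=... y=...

pitch radius r_p = m·N/2 = 4.548·66/2 = 150.084000
base radius r_b = r_p·cos α = 150.084000·cos 21.318° = 139.814812
roll angle φ = 37.257° = 0.65025732 rad
x = r_b·(cos φ + φ·sin φ) = 139.814812·(0.79592805 + 0.65025732·0.60539123) = 166.322040
y = r_b·(sin φ − φ·cos φ) = 139.814812·(0.60539123 − 0.65025732·0.79592805) = 12.280382

x=166.322040 y=12.280382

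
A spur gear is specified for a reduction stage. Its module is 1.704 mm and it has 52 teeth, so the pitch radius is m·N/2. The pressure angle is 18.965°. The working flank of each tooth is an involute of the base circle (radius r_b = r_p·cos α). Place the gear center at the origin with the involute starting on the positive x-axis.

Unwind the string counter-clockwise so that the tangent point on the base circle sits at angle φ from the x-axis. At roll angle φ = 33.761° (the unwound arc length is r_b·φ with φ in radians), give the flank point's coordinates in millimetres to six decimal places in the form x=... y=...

x=48.553531 y=2.759348

pitch radius r_p = m·N/2 = 1.704·52/2 = 44.304000
base radius r_b = r_p·cos α = 44.304000·cos 18.965° = 41.899058
roll angle φ = 33.761° = 0.58924061 rad
x = r_b·(cos φ + φ·sin φ) = 41.899058·(0.83136294 + 0.58924061·0.55572985) = 48.553531
y = r_b·(sin φ − φ·cos φ) = 41.899058·(0.55572985 − 0.58924061·0.83136294) = 2.759348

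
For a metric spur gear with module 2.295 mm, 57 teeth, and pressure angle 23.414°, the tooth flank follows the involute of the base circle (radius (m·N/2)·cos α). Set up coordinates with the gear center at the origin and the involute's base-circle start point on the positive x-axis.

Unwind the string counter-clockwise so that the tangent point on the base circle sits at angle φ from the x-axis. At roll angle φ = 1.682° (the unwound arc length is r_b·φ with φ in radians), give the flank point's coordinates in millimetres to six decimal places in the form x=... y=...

x=60.047544 y=0.000506

pitch radius r_p = m·N/2 = 2.295·57/2 = 65.407500
base radius r_b = r_p·cos α = 65.407500·cos 23.414° = 60.021687
roll angle φ = 1.682° = 0.02935644 rad
x = r_b·(cos φ + φ·sin φ) = 60.021687·(0.99956913 + 0.02935644·0.02935222) = 60.047544
y = r_b·(sin φ − φ·cos φ) = 60.021687·(0.02935222 − 0.02935644·0.99956913) = 0.000506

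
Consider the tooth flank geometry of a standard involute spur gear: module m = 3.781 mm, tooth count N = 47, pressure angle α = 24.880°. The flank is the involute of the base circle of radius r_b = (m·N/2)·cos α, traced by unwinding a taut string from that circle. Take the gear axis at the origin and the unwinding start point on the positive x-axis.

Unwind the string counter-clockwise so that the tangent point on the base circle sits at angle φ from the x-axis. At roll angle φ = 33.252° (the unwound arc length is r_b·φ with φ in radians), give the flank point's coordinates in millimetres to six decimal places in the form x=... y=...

x=93.060055 y=5.077368

pitch radius r_p = m·N/2 = 3.781·47/2 = 88.853500
base radius r_b = r_p·cos α = 88.853500·cos 24.880° = 80.607089
roll angle φ = 33.252° = 0.58035688 rad
x = r_b·(cos φ + φ·sin φ) = 80.607089·(0.83626702 + 0.58035688·0.54832242) = 93.060055
y = r_b·(sin φ − φ·cos φ) = 80.607089·(0.54832242 − 0.58035688·0.83626702) = 5.077368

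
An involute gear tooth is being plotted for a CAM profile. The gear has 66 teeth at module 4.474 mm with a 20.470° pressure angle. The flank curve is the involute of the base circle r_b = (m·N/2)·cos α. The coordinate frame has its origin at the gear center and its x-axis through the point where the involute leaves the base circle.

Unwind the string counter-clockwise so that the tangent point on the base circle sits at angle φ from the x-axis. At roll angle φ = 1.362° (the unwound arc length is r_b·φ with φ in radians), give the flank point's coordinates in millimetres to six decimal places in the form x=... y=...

x=138.358284 y=0.000619

pitch radius r_p = m·N/2 = 4.474·66/2 = 147.642000
base radius r_b = r_p·cos α = 147.642000·cos 20.470° = 138.319209
roll angle φ = 1.362° = 0.02377138 rad
x = r_b·(cos φ + φ·sin φ) = 138.319209·(0.99971747 + 0.02377138·0.02376915) = 138.358284
y = r_b·(sin φ − φ·cos φ) = 138.319209·(0.02376915 − 0.02377138·0.99971747) = 0.000619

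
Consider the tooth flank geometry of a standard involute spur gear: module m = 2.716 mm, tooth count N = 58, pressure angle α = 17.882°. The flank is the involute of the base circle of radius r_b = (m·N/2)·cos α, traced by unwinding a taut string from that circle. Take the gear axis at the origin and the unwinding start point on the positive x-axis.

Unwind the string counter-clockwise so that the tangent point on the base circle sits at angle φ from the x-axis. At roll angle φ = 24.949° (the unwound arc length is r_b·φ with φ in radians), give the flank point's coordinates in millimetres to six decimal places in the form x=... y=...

x=81.732133 y=2.024123

pitch radius r_p = m·N/2 = 2.716·58/2 = 78.764000
base radius r_b = r_p·cos α = 78.764000·cos 17.882° = 74.958983
roll angle φ = 24.949° = 0.43544220 rad
x = r_b·(cos φ + φ·sin φ) = 74.958983·(0.90668361 + 0.43544220·0.42181137) = 81.732133
y = r_b·(sin φ − φ·cos φ) = 74.958983·(0.42181137 − 0.43544220·0.90668361) = 2.024123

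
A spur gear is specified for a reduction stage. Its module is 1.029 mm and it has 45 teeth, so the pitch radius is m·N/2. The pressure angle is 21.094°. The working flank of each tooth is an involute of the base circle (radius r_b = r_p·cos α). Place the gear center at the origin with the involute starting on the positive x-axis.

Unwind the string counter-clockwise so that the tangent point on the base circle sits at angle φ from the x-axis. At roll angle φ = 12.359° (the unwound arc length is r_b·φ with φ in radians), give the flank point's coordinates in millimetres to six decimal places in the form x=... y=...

x=22.097785 y=0.071931

pitch radius r_p = m·N/2 = 1.029·45/2 = 23.152500
base radius r_b = r_p·cos α = 23.152500·cos 21.094° = 21.601079
roll angle φ = 12.359° = 0.21570524 rad
x = r_b·(cos φ + φ·sin φ) = 21.601079·(0.97682569 + 0.21570524·0.21403638) = 22.097785
y = r_b·(sin φ − φ·cos φ) = 21.601079·(0.21403638 − 0.21570524·0.97682569) = 0.071931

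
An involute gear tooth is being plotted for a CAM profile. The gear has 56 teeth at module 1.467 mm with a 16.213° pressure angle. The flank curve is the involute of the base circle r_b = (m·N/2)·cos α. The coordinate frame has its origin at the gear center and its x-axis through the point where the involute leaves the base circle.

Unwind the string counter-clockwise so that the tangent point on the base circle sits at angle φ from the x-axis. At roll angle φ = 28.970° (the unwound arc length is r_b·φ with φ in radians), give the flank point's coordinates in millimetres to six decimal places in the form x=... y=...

pitch radius r_p = m·N/2 = 1.467·56/2 = 41.076000
base radius r_b = r_p·cos α = 41.076000·cos 16.213° = 39.442422
roll angle φ = 28.970° = 0.50562188 rad
x = r_b·(cos φ + φ·sin φ) = 39.442422·(0.87487343 + 0.50562188·0.48435160) = 44.166528
y = r_b·(sin φ − φ·cos φ) = 39.442422·(0.48435160 − 0.50562188·0.87487343) = 1.656442

x=44.166528 y=1.656442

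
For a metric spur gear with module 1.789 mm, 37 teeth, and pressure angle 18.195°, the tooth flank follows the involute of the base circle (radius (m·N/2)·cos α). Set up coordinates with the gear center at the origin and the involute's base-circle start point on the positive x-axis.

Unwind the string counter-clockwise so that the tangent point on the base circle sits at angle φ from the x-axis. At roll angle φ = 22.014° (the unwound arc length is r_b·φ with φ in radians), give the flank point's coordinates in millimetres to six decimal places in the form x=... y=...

x=33.677451 y=0.585718

pitch radius r_p = m·N/2 = 1.789·37/2 = 33.096500
base radius r_b = r_p·cos α = 33.096500·cos 18.195° = 31.441652
roll angle φ = 22.014° = 0.38421678 rad
x = r_b·(cos φ + φ·sin φ) = 31.441652·(0.92709229 + 0.38421678·0.37483314) = 33.677451
y = r_b·(sin φ − φ·cos φ) = 31.441652·(0.37483314 − 0.38421678·0.92709229) = 0.585718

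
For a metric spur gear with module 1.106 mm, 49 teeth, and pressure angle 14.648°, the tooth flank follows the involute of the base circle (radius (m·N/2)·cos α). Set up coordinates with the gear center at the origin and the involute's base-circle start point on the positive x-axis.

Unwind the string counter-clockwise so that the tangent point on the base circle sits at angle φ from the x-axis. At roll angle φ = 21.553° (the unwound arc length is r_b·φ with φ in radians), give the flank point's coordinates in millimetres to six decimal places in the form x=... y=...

pitch radius r_p = m·N/2 = 1.106·49/2 = 27.097000
base radius r_b = r_p·cos α = 27.097000·cos 14.648° = 26.216284
roll angle φ = 21.553° = 0.37617081 rad
x = r_b·(cos φ + φ·sin φ) = 26.216284·(0.93007815 + 0.37617081·0.36736173) = 28.006041
y = r_b·(sin φ − φ·cos φ) = 26.216284·(0.36736173 − 0.37617081·0.93007815) = 0.458614

x=28.006041 y=0.458614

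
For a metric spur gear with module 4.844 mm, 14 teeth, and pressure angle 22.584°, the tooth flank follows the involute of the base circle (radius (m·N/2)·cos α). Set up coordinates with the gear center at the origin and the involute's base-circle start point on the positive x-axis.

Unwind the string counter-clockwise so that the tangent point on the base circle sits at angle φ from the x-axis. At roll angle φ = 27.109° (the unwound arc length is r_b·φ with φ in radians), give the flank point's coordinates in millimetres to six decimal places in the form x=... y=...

x=34.618483 y=1.080814

pitch radius r_p = m·N/2 = 4.844·14/2 = 33.908000
base radius r_b = r_p·cos α = 33.908000·cos 22.584° = 31.307850
roll angle φ = 27.109° = 0.47314131 rad
x = r_b·(cos φ + φ·sin φ) = 31.307850·(0.89014124 + 0.47314131·0.45568474) = 34.618483
y = r_b·(sin φ − φ·cos φ) = 31.307850·(0.45568474 − 0.47314131·0.89014124) = 1.080814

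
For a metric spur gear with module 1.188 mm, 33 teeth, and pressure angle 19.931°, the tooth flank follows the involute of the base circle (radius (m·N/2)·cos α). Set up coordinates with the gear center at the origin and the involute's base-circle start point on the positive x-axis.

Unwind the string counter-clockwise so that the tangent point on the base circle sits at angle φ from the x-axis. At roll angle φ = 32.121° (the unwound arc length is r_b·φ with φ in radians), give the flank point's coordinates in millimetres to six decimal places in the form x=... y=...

pitch radius r_p = m·N/2 = 1.188·33/2 = 19.602000
base radius r_b = r_p·cos α = 19.602000·cos 19.931° = 18.427915
roll angle φ = 32.121° = 0.56061721 rad
x = r_b·(cos φ + φ·sin φ) = 18.427915·(0.84692710 + 0.56061721·0.53170903) = 21.100190
y = r_b·(sin φ − φ·cos φ) = 18.427915·(0.53170903 − 0.56061721·0.84692710) = 1.048680

x=21.100190 y=1.048680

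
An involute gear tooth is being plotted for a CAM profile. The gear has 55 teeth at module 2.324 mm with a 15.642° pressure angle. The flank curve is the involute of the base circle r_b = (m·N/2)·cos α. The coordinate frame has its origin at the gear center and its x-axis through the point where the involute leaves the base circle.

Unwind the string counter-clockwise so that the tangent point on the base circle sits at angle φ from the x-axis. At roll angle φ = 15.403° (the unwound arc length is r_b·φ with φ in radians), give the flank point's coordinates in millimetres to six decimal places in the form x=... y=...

x=63.726982 y=0.395698

pitch radius r_p = m·N/2 = 2.324·55/2 = 63.910000
base radius r_b = r_p·cos α = 63.910000·cos 15.642° = 61.543105
roll angle φ = 15.403° = 0.26883306 rad
x = r_b·(cos φ + φ·sin φ) = 61.543105·(0.96408150 + 0.26883306·0.26560660) = 63.726982
y = r_b·(sin φ − φ·cos φ) = 61.543105·(0.26560660 − 0.26883306·0.96408150) = 0.395698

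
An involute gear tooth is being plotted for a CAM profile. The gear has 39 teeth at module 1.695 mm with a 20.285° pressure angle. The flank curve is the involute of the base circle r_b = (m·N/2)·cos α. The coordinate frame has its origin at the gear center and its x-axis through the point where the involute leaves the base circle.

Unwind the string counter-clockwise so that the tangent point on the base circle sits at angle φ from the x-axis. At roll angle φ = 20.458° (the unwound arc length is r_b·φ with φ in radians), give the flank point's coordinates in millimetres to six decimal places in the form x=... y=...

x=32.916312 y=0.464463

pitch radius r_p = m·N/2 = 1.695·39/2 = 33.052500
base radius r_b = r_p·cos α = 33.052500·cos 20.285° = 31.002575
roll angle φ = 20.458° = 0.35705946 rad
x = r_b·(cos φ + φ·sin φ) = 31.002575·(0.93692865 + 0.35705946·0.34952067) = 32.916312
y = r_b·(sin φ − φ·cos φ) = 31.002575·(0.34952067 − 0.35705946·0.93692865) = 0.464463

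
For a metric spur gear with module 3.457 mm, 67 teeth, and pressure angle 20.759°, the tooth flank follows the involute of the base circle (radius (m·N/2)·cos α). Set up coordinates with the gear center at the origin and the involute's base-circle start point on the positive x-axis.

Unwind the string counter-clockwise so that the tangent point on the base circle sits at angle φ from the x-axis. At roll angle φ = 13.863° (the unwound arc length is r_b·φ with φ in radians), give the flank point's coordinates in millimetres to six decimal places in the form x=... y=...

pitch radius r_p = m·N/2 = 3.457·67/2 = 115.809500
base radius r_b = r_p·cos α = 115.809500·cos 20.759° = 108.291095
roll angle φ = 13.863° = 0.24195499 rad
x = r_b·(cos φ + φ·sin φ) = 108.291095·(0.97087141 + 0.24195499·0.23960113) = 111.414654
y = r_b·(sin φ − φ·cos φ) = 108.291095·(0.23960113 − 0.24195499·0.97087141) = 0.508312

x=111.414654 y=0.508312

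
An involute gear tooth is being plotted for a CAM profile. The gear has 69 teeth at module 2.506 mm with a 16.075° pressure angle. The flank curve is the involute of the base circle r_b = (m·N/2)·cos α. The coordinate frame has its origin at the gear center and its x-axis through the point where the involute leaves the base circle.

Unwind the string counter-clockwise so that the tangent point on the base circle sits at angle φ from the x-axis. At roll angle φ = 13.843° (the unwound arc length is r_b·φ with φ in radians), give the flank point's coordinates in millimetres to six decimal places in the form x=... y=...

pitch radius r_p = m·N/2 = 2.506·69/2 = 86.457000
base radius r_b = r_p·cos α = 86.457000·cos 16.075° = 83.076537
roll angle φ = 13.843° = 0.24160593 rad
x = r_b·(cos φ + φ·sin φ) = 83.076537·(0.97095499 + 0.24160593·0.23926222) = 85.465997
y = r_b·(sin φ − φ·cos φ) = 83.076537·(0.23926222 − 0.24160593·0.97095499) = 0.388278

x=85.465997 y=0.388278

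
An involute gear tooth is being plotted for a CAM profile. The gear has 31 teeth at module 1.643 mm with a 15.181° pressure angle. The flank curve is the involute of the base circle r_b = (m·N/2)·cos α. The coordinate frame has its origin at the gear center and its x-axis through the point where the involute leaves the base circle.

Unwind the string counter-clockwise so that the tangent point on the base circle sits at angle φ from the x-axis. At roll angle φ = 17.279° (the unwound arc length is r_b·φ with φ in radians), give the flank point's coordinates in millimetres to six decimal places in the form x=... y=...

pitch radius r_p = m·N/2 = 1.643·31/2 = 25.466500
base radius r_b = r_p·cos α = 25.466500·cos 15.181° = 24.577805
roll angle φ = 17.279° = 0.30157544 rad
x = r_b·(cos φ + φ·sin φ) = 24.577805·(0.95486973 + 0.30157544·0.29702492) = 25.670170
y = r_b·(sin φ − φ·cos φ) = 24.577805·(0.29702492 − 0.30157544·0.95486973) = 0.222666

x=25.670170 y=0.222666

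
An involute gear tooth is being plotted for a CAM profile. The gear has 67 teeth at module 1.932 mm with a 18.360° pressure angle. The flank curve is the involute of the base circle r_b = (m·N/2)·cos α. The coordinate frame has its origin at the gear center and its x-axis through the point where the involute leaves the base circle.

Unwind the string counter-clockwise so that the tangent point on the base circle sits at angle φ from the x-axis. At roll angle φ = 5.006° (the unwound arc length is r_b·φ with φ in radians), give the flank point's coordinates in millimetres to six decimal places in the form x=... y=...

pitch radius r_p = m·N/2 = 1.932·67/2 = 64.722000
base radius r_b = r_p·cos α = 64.722000·cos 18.360° = 61.427401
roll angle φ = 5.006° = 0.08737118 rad
x = r_b·(cos φ + φ·sin φ) = 61.427401·(0.99618557 + 0.08737118·0.08726006) = 61.661413
y = r_b·(sin φ − φ·cos φ) = 61.427401·(0.08726006 − 0.08737118·0.99618557) = 0.013646

x=61.661413 y=0.013646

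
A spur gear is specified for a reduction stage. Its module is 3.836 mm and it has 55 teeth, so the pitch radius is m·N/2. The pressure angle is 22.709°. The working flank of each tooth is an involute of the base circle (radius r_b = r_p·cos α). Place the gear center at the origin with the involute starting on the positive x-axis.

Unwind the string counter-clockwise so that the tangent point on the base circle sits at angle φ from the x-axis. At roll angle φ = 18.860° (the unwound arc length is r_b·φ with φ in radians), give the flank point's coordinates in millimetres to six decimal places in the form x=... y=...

pitch radius r_p = m·N/2 = 3.836·55/2 = 105.490000
base radius r_b = r_p·cos α = 105.490000·cos 22.709° = 97.312147
roll angle φ = 18.860° = 0.32916910 rad
x = r_b·(cos φ + φ·sin φ) = 97.312147·(0.94631127 + 0.32916910·0.32325685) = 102.442194
y = r_b·(sin φ − φ·cos φ) = 97.312147·(0.32325685 − 0.32916910·0.94631127) = 1.144432

x=102.442194 y=1.144432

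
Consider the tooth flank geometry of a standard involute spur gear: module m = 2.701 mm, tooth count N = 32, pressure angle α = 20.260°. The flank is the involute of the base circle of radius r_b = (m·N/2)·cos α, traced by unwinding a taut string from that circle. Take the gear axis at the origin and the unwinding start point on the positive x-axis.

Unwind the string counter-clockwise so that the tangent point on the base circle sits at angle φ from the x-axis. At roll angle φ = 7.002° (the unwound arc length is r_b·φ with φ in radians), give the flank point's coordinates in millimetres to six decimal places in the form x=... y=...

pitch radius r_p = m·N/2 = 2.701·32/2 = 43.216000
base radius r_b = r_p·cos α = 43.216000·cos 20.260° = 40.542266
roll angle φ = 7.002° = 0.12220795 rad
x = r_b·(cos φ + φ·sin φ) = 40.542266·(0.99254190 + 0.12220795·0.12190399) = 40.843881
y = r_b·(sin φ − φ·cos φ) = 40.542266·(0.12190399 − 0.12220795·0.99254190) = 0.024628

x=40.843881 y=0.024628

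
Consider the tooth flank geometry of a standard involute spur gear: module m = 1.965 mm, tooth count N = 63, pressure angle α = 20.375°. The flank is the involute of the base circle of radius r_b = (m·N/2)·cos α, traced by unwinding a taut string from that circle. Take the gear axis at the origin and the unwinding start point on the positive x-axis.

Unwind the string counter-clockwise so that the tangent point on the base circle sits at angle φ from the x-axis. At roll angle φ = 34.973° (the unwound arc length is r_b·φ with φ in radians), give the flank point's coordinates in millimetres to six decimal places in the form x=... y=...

pitch radius r_p = m·N/2 = 1.965·63/2 = 61.897500
base radius r_b = r_p·cos α = 61.897500·cos 20.375° = 58.024821
roll angle φ = 34.973° = 0.61039400 rad
x = r_b·(cos φ + φ·sin φ) = 58.024821·(0.81942224 + 0.61039400·0.57319036) = 67.848086
y = r_b·(sin φ − φ·cos φ) = 58.024821·(0.57319036 − 0.61039400·0.81942224) = 4.236969

x=67.848086 y=4.236969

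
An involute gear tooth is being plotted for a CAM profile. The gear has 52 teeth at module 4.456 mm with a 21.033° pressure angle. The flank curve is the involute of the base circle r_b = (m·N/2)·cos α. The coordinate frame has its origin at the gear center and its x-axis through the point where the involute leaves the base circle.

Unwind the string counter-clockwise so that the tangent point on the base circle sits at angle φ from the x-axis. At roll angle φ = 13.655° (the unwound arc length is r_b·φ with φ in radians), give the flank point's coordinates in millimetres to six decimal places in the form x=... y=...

x=111.164510 y=0.485167

pitch radius r_p = m·N/2 = 4.456·52/2 = 115.856000
base radius r_b = r_p·cos α = 115.856000·cos 21.033° = 108.136963
roll angle φ = 13.655° = 0.23832471 rad
x = r_b·(cos φ + φ·sin φ) = 108.136963·(0.97173483 + 0.23832471·0.23607502) = 111.164510
y = r_b·(sin φ − φ·cos φ) = 108.136963·(0.23607502 − 0.23832471·0.97173483) = 0.485167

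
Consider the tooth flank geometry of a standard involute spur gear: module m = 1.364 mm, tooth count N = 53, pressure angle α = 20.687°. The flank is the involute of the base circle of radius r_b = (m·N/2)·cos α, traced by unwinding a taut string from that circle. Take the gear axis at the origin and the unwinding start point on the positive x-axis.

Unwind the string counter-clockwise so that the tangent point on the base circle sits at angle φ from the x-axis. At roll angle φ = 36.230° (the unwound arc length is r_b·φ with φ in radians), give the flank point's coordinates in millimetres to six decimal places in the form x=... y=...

pitch radius r_p = m·N/2 = 1.364·53/2 = 36.146000
base radius r_b = r_p·cos α = 36.146000·cos 20.687° = 33.815458
roll angle φ = 36.230° = 0.63233279 rad
x = r_b·(cos φ + φ·sin φ) = 33.815458·(0.80665096 + 0.63233279·0.59102811) = 39.915003
y = r_b·(sin φ − φ·cos φ) = 33.815458·(0.59102811 − 0.63233279·0.80665096) = 2.737573

x=39.915003 y=2.737573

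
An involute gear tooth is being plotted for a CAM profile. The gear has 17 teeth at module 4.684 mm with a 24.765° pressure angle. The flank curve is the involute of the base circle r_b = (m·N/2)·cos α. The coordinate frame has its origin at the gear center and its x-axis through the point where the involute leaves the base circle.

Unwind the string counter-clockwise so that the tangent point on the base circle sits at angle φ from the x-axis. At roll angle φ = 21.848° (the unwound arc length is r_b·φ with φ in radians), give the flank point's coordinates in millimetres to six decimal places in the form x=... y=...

pitch radius r_p = m·N/2 = 4.684·17/2 = 39.814000
base radius r_b = r_p·cos α = 39.814000·cos 24.765° = 36.152447
roll angle φ = 21.848° = 0.38131953 rad
x = r_b·(cos φ + φ·sin φ) = 36.152447·(0.92817438 + 0.38131953·0.37214555) = 38.686038
y = r_b·(sin φ − φ·cos φ) = 36.152447·(0.37214555 − 0.38131953·0.92817438) = 0.658500

x=38.686038 y=0.658500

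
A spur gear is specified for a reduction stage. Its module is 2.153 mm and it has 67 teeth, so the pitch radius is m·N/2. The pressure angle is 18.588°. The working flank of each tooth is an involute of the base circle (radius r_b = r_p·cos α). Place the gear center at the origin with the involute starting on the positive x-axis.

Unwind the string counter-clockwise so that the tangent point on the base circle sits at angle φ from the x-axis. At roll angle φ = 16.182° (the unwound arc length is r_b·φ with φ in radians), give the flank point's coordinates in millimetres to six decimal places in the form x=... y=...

pitch radius r_p = m·N/2 = 2.153·67/2 = 72.125500
base radius r_b = r_p·cos α = 72.125500·cos 18.588° = 68.363087
roll angle φ = 16.182° = 0.28242918 rad
x = r_b·(cos φ + φ·sin φ) = 68.363087·(0.96038129 + 0.28242918·0.27868941) = 71.035490
y = r_b·(sin φ − φ·cos φ) = 68.363087·(0.27868941 − 0.28242918·0.96038129) = 0.509285

x=71.035490 y=0.509285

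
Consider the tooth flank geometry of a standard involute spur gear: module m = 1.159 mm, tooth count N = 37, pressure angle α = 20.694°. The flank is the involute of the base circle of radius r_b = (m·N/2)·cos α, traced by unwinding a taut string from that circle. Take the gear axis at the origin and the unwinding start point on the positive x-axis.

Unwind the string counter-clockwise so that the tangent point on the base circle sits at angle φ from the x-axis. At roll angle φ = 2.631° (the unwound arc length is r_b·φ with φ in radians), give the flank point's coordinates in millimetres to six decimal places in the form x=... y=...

pitch radius r_p = m·N/2 = 1.159·37/2 = 21.441500
base radius r_b = r_p·cos α = 21.441500·cos 20.694° = 20.058117
roll angle φ = 2.631° = 0.04591961 rad
x = r_b·(cos φ + φ·sin φ) = 20.058117·(0.99894588 + 0.04591961·0.04590348) = 20.079253
y = r_b·(sin φ − φ·cos φ) = 20.058117·(0.04590348 − 0.04591961·0.99894588) = 0.000647

x=20.079253 y=0.000647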